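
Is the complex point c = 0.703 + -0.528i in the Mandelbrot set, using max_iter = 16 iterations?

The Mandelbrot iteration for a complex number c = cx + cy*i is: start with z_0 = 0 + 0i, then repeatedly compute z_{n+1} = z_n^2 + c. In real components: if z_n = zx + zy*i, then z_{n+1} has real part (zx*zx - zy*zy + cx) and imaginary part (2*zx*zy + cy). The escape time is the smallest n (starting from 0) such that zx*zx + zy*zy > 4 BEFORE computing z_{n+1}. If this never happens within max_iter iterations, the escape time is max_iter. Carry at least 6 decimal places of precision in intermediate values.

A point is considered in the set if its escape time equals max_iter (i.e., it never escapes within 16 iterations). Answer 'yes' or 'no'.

z_0 = 0 + 0i, c = 0.7030 + -0.5280i
Iter 1: z = 0.7030 + -0.5280i, |z|^2 = 0.7730
Iter 2: z = 0.9184 + -1.2704i, |z|^2 = 2.4573
Iter 3: z = -0.0673 + -2.8615i, |z|^2 = 8.1926
Escaped at iteration 3

Answer: no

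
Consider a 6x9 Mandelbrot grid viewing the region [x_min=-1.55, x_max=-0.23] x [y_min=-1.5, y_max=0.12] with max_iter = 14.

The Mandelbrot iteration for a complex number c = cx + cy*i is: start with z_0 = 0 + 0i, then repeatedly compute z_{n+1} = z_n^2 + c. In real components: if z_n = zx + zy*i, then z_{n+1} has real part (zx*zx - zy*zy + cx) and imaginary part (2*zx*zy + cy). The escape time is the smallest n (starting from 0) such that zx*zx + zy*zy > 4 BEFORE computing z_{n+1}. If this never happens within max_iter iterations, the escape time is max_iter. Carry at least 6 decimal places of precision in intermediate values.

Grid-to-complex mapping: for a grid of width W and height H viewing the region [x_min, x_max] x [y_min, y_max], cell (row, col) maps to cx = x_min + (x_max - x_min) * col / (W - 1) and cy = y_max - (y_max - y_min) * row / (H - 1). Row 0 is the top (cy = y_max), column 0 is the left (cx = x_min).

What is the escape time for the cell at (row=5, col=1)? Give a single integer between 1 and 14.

z_0 = 0 + 0i, c = -1.2860 + -0.8925i
Iter 1: z = -1.2860 + -0.8925i, |z|^2 = 2.4504
Iter 2: z = -0.4288 + 1.4030i, |z|^2 = 2.1523
Iter 3: z = -3.0706 + -2.0956i, |z|^2 = 13.8202
Escaped at iteration 3

Answer: 3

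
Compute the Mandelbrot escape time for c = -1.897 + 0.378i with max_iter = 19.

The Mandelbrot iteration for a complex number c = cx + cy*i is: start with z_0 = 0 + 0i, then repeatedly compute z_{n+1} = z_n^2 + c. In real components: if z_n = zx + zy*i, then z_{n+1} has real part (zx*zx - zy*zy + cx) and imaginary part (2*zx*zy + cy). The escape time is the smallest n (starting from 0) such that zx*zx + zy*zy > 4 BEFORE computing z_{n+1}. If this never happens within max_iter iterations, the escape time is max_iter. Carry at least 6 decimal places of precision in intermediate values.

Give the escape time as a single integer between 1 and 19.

Answer: 3

Derivation:
z_0 = 0 + 0i, c = -1.8970 + 0.3780i
Iter 1: z = -1.8970 + 0.3780i, |z|^2 = 3.7415
Iter 2: z = 1.5587 + -1.0561i, |z|^2 = 3.5450
Iter 3: z = -0.5828 + -2.9144i, |z|^2 = 8.8336
Escaped at iteration 3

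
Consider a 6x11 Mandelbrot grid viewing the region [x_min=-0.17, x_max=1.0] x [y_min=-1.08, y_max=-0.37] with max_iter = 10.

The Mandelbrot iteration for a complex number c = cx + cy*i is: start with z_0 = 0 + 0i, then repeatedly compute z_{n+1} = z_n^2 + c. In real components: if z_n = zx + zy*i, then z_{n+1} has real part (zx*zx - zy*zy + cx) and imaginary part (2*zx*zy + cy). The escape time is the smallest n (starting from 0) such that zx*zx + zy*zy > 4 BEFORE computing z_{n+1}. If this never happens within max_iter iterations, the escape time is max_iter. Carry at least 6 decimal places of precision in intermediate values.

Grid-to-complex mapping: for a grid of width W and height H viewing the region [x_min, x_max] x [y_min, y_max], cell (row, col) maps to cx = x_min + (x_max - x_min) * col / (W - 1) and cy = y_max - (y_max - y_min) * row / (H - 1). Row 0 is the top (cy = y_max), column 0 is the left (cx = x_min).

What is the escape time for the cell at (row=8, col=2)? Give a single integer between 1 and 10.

z_0 = 0 + 0i, c = 0.2980 + -0.9380i
Iter 1: z = 0.2980 + -0.9380i, |z|^2 = 0.9686
Iter 2: z = -0.4930 + -1.4970i, |z|^2 = 2.4842
Iter 3: z = -1.7001 + 0.5382i, |z|^2 = 3.1799
Iter 4: z = 2.8985 + -2.7680i, |z|^2 = 16.0633
Escaped at iteration 4

Answer: 4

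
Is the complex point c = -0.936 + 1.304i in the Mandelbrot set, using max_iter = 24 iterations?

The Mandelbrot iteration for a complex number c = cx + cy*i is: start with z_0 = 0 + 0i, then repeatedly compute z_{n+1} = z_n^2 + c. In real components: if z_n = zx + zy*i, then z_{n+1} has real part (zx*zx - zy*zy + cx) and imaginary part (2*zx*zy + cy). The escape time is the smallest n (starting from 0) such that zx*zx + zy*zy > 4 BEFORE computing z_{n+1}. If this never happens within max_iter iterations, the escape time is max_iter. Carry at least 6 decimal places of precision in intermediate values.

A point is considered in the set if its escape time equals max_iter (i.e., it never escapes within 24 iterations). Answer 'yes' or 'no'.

Answer: no

Derivation:
z_0 = 0 + 0i, c = -0.9360 + 1.3040i
Iter 1: z = -0.9360 + 1.3040i, |z|^2 = 2.5765
Iter 2: z = -1.7603 + -1.1371i, |z|^2 = 4.3917
Escaped at iteration 2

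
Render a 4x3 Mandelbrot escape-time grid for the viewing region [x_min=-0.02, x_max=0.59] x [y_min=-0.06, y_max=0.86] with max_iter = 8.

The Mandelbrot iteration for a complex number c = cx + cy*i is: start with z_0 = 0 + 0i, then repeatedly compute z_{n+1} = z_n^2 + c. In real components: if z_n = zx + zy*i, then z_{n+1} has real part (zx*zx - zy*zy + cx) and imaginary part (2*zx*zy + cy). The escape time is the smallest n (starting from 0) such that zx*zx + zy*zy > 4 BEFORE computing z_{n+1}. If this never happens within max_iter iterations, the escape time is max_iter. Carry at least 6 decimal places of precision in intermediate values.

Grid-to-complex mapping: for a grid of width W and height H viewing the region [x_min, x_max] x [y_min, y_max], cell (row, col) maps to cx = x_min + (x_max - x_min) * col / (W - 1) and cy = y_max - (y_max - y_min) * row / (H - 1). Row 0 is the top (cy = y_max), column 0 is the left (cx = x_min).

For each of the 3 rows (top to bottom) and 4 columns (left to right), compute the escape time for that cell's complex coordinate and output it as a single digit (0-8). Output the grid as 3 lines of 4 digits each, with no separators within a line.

Answer: 8543
8884
8874

Derivation:
(row=0, col=0): c = -0.0200 + 0.8600i → escape time 8
(row=0, col=1): c = 0.1833 + 0.8600i → escape time 5
(row=0, col=2): c = 0.3867 + 0.8600i → escape time 4
(row=0, col=3): c = 0.5900 + 0.8600i → escape time 3
(row=1, col=0): c = -0.0200 + 0.4000i → escape time 8
(row=1, col=1): c = 0.1833 + 0.4000i → escape time 8
(row=1, col=2): c = 0.3867 + 0.4000i → escape time 8
(row=1, col=3): c = 0.5900 + 0.4000i → escape time 4
(row=2, col=0): c = -0.0200 + -0.0600i → escape time 8
(row=2, col=1): c = 0.1833 + -0.0600i → escape time 8
(row=2, col=2): c = 0.3867 + -0.0600i → escape time 7
(row=2, col=3): c = 0.5900 + -0.0600i → escape time 4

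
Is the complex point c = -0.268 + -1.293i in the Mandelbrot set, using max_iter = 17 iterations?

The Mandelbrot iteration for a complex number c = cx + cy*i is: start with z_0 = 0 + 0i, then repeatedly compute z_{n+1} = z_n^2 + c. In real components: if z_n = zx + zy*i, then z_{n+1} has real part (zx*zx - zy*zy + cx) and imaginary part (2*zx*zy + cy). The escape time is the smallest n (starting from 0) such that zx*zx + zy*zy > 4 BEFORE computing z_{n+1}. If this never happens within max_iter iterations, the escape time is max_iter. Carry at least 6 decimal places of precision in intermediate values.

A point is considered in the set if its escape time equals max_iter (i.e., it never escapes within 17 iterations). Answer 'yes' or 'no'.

z_0 = 0 + 0i, c = -0.2680 + -1.2930i
Iter 1: z = -0.2680 + -1.2930i, |z|^2 = 1.7437
Iter 2: z = -1.8680 + -0.6000i, |z|^2 = 3.8495
Iter 3: z = 2.8616 + 0.9485i, |z|^2 = 9.0882
Escaped at iteration 3

Answer: no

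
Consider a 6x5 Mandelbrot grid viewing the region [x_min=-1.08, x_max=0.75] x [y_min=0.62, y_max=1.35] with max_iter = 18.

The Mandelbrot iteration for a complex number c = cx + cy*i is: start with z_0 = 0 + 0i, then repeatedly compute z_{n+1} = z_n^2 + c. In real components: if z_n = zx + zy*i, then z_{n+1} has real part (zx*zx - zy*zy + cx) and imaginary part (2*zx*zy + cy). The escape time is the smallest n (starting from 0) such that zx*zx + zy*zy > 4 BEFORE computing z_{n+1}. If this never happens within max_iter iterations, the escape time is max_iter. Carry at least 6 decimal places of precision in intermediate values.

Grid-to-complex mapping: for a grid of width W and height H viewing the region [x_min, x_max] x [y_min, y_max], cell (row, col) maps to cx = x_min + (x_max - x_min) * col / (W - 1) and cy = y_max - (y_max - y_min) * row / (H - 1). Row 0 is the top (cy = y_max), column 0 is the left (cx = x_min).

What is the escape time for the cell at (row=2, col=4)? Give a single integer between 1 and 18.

z_0 = 0 + 0i, c = 0.3840 + 0.9850i
Iter 1: z = 0.3840 + 0.9850i, |z|^2 = 1.1177
Iter 2: z = -0.4388 + 1.7415i, |z|^2 = 3.2253
Iter 3: z = -2.4562 + -0.5432i, |z|^2 = 6.3282
Escaped at iteration 3

Answer: 3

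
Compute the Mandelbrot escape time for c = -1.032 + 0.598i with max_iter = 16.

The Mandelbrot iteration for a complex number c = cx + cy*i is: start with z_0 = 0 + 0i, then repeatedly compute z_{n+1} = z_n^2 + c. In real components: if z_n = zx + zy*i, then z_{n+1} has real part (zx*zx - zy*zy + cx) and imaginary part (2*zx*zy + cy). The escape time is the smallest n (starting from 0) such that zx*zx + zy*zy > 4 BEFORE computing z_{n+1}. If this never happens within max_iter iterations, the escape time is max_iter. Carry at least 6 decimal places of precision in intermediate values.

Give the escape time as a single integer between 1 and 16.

Answer: 4

Derivation:
z_0 = 0 + 0i, c = -1.0320 + 0.5980i
Iter 1: z = -1.0320 + 0.5980i, |z|^2 = 1.4226
Iter 2: z = -0.3246 + -0.6363i, |z|^2 = 0.5102
Iter 3: z = -1.3315 + 1.0110i, |z|^2 = 2.7951
Iter 4: z = -0.2813 + -2.0944i, |z|^2 = 4.4656
Escaped at iteration 4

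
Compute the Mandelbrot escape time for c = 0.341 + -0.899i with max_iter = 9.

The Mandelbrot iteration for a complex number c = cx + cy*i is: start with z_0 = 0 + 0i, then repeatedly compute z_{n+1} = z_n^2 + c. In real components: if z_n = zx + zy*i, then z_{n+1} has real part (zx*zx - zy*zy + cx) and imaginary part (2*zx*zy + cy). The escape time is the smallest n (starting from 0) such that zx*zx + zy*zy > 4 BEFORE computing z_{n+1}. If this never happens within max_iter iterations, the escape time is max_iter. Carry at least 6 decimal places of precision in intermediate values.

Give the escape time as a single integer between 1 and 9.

z_0 = 0 + 0i, c = 0.3410 + -0.8990i
Iter 1: z = 0.3410 + -0.8990i, |z|^2 = 0.9245
Iter 2: z = -0.3509 + -1.5121i, |z|^2 = 2.4096
Iter 3: z = -1.8224 + 0.1623i, |z|^2 = 3.3473
Iter 4: z = 3.6357 + -1.4904i, |z|^2 = 15.4393
Escaped at iteration 4

Answer: 4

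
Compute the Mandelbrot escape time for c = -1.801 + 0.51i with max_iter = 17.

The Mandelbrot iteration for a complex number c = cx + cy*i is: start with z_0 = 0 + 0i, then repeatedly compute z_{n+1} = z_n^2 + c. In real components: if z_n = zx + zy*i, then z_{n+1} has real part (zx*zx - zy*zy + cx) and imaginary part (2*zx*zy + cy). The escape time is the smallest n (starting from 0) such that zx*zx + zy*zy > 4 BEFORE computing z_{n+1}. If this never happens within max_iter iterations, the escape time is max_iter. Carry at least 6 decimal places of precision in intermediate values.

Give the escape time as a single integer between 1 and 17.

Answer: 3

Derivation:
z_0 = 0 + 0i, c = -1.8010 + 0.5100i
Iter 1: z = -1.8010 + 0.5100i, |z|^2 = 3.5037
Iter 2: z = 1.1825 + -1.3270i, |z|^2 = 3.1593
Iter 3: z = -2.1637 + -2.6284i, |z|^2 = 11.5900
Escaped at iteration 3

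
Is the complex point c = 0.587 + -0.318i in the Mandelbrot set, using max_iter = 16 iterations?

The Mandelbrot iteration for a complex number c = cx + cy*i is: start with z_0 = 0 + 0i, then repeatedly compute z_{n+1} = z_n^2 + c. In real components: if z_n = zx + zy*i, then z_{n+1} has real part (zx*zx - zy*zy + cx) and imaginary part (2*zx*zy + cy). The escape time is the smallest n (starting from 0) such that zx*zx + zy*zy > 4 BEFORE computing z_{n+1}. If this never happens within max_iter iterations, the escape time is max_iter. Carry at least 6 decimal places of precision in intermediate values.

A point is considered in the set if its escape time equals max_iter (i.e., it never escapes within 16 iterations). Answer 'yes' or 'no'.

Answer: no

Derivation:
z_0 = 0 + 0i, c = 0.5870 + -0.3180i
Iter 1: z = 0.5870 + -0.3180i, |z|^2 = 0.4457
Iter 2: z = 0.8304 + -0.6913i, |z|^2 = 1.1676
Iter 3: z = 0.7987 + -1.4662i, |z|^2 = 2.7877
Iter 4: z = -0.9249 + -2.6601i, |z|^2 = 7.9318
Escaped at iteration 4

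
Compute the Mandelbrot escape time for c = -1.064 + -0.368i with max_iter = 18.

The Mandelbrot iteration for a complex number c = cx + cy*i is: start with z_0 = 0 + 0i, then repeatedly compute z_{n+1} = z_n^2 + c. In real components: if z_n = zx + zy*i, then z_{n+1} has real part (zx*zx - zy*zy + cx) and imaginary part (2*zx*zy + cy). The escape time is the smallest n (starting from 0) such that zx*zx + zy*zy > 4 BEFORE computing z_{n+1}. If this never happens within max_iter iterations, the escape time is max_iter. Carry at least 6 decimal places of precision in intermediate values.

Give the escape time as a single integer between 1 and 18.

Answer: 8

Derivation:
z_0 = 0 + 0i, c = -1.0640 + -0.3680i
Iter 1: z = -1.0640 + -0.3680i, |z|^2 = 1.2675
Iter 2: z = -0.0673 + 0.4151i, |z|^2 = 0.1768
Iter 3: z = -1.2318 + -0.4239i, |z|^2 = 1.6970
Iter 4: z = 0.2736 + 0.6763i, |z|^2 = 0.5322
Iter 5: z = -1.4465 + 0.0021i, |z|^2 = 2.0924
Iter 6: z = 1.0284 + -0.3739i, |z|^2 = 1.1975
Iter 7: z = -0.1462 + -1.1371i, |z|^2 = 1.3144
Iter 8: z = -2.3357 + -0.0355i, |z|^2 = 5.4567
Escaped at iteration 8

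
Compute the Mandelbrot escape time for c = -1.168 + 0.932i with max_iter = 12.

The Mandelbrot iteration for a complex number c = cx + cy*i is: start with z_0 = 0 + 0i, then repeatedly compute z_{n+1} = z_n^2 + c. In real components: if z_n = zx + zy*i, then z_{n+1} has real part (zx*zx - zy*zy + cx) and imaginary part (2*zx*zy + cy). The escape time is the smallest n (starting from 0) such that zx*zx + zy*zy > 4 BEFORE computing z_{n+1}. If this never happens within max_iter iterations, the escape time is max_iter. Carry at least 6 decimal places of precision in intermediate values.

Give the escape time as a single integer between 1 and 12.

Answer: 3

Derivation:
z_0 = 0 + 0i, c = -1.1680 + 0.9320i
Iter 1: z = -1.1680 + 0.9320i, |z|^2 = 2.2328
Iter 2: z = -0.6724 + -1.2452i, |z|^2 = 2.0025
Iter 3: z = -2.2663 + 2.6065i, |z|^2 = 11.9298
Escaped at iteration 3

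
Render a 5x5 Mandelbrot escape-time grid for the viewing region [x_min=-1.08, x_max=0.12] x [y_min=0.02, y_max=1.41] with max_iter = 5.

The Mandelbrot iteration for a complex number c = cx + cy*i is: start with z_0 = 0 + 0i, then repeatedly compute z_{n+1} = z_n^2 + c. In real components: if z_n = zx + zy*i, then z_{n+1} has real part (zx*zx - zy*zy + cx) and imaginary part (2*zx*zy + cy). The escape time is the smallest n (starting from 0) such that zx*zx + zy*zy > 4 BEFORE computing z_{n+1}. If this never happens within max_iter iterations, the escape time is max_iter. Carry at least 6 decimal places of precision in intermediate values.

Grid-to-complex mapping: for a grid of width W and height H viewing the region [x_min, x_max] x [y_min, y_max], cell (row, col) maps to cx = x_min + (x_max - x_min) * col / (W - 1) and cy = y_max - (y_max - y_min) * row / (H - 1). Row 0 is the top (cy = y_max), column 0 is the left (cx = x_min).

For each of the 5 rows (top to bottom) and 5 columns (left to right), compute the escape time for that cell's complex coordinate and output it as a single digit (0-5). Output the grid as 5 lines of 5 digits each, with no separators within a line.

Answer: 22222
33454
34555
55555
55555

Derivation:
(row=0, col=0): c = -1.0800 + 1.4100i → escape time 2
(row=0, col=1): c = -0.7800 + 1.4100i → escape time 2
(row=0, col=2): c = -0.4800 + 1.4100i → escape time 2
(row=0, col=3): c = -0.1800 + 1.4100i → escape time 2
(row=0, col=4): c = 0.1200 + 1.4100i → escape time 2
(row=1, col=0): c = -1.0800 + 1.0625i → escape time 3
(row=1, col=1): c = -0.7800 + 1.0625i → escape time 3
(row=1, col=2): c = -0.4800 + 1.0625i → escape time 4
(row=1, col=3): c = -0.1800 + 1.0625i → escape time 5
(row=1, col=4): c = 0.1200 + 1.0625i → escape time 4
(row=2, col=0): c = -1.0800 + 0.7150i → escape time 3
(row=2, col=1): c = -0.7800 + 0.7150i → escape time 4
(row=2, col=2): c = -0.4800 + 0.7150i → escape time 5
(row=2, col=3): c = -0.1800 + 0.7150i → escape time 5
(row=2, col=4): c = 0.1200 + 0.7150i → escape time 5
(row=3, col=0): c = -1.0800 + 0.3675i → escape time 5
(row=3, col=1): c = -0.7800 + 0.3675i → escape time 5
(row=3, col=2): c = -0.4800 + 0.3675i → escape time 5
(row=3, col=3): c = -0.1800 + 0.3675i → escape time 5
(row=3, col=4): c = 0.1200 + 0.3675i → escape time 5
(row=4, col=0): c = -1.0800 + 0.0200i → escape time 5
(row=4, col=1): c = -0.7800 + 0.0200i → escape time 5
(row=4, col=2): c = -0.4800 + 0.0200i → escape time 5
(row=4, col=3): c = -0.1800 + 0.0200i → escape time 5
(row=4, col=4): c = 0.1200 + 0.0200i → escape time 5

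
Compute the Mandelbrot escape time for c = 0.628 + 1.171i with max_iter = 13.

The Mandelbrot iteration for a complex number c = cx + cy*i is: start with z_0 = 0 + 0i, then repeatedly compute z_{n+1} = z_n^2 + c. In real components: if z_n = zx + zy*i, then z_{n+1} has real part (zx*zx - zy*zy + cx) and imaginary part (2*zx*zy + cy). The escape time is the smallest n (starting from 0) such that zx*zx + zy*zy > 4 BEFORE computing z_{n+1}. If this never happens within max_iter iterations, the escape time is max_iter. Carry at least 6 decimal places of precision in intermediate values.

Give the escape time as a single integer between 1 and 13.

z_0 = 0 + 0i, c = 0.6280 + 1.1710i
Iter 1: z = 0.6280 + 1.1710i, |z|^2 = 1.7656
Iter 2: z = -0.3489 + 2.6418i, |z|^2 = 7.1007
Escaped at iteration 2

Answer: 2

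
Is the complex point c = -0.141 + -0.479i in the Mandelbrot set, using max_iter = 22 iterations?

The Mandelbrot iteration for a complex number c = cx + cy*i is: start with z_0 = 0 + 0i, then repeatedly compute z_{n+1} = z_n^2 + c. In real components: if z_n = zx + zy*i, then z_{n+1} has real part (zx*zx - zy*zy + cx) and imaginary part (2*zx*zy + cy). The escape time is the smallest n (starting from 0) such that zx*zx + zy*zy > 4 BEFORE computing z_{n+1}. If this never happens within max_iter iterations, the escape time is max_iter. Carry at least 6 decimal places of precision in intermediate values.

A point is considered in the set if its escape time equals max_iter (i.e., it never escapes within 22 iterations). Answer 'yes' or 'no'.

z_0 = 0 + 0i, c = -0.1410 + -0.4790i
Iter 1: z = -0.1410 + -0.4790i, |z|^2 = 0.2493
Iter 2: z = -0.3506 + -0.3439i, |z|^2 = 0.2412
Iter 3: z = -0.1364 + -0.2379i, |z|^2 = 0.0752
Iter 4: z = -0.1790 + -0.4141i, |z|^2 = 0.2035
Iter 5: z = -0.2805 + -0.3308i, |z|^2 = 0.1881
Iter 6: z = -0.1717 + -0.2935i, |z|^2 = 0.1156
Iter 7: z = -0.1976 + -0.3782i, |z|^2 = 0.1821
Iter 8: z = -0.2450 + -0.3295i, |z|^2 = 0.1686
Iter 9: z = -0.1896 + -0.3176i, |z|^2 = 0.1368
Iter 10: z = -0.2059 + -0.3586i, |z|^2 = 0.1710
Iter 11: z = -0.2272 + -0.3313i, |z|^2 = 0.1614
Iter 12: z = -0.1992 + -0.3284i, |z|^2 = 0.1475
Iter 13: z = -0.2092 + -0.3482i, |z|^2 = 0.1650
Iter 14: z = -0.2185 + -0.3333i, |z|^2 = 0.1588
Iter 15: z = -0.2044 + -0.3334i, |z|^2 = 0.1529
Iter 16: z = -0.2104 + -0.3427i, |z|^2 = 0.1617
Iter 17: z = -0.2142 + -0.3348i, |z|^2 = 0.1580
Iter 18: z = -0.2072 + -0.3356i, |z|^2 = 0.1555
Iter 19: z = -0.2107 + -0.3399i, |z|^2 = 0.1599
Iter 20: z = -0.2122 + -0.3358i, |z|^2 = 0.1578
Iter 21: z = -0.2087 + -0.3365i, |z|^2 = 0.1568
Did not escape in 22 iterations → in set

Answer: yes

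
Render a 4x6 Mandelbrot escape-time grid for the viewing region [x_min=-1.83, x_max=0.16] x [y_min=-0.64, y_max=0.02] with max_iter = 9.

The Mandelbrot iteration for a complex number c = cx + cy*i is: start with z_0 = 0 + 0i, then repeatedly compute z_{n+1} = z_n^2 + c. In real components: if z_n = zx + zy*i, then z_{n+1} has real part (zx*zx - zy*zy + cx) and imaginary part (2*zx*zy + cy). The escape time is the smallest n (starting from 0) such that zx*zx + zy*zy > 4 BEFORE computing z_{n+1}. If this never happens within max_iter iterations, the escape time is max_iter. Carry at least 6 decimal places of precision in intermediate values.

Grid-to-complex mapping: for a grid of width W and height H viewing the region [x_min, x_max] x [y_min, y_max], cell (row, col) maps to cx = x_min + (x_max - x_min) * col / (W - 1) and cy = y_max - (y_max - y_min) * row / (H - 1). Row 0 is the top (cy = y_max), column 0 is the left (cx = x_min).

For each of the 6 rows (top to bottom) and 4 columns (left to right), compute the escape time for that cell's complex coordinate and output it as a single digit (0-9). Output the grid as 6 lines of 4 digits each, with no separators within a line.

(row=0, col=0): c = -1.8300 + 0.0200i → escape time 8
(row=0, col=1): c = -1.1667 + 0.0200i → escape time 9
(row=0, col=2): c = -0.5033 + 0.0200i → escape time 9
(row=0, col=3): c = 0.1600 + 0.0200i → escape time 9
(row=1, col=0): c = -1.8300 + -0.1120i → escape time 4
(row=1, col=1): c = -1.1667 + -0.1120i → escape time 9
(row=1, col=2): c = -0.5033 + -0.1120i → escape time 9
(row=1, col=3): c = 0.1600 + -0.1120i → escape time 9
(row=2, col=0): c = -1.8300 + -0.2440i → escape time 4
(row=2, col=1): c = -1.1667 + -0.2440i → escape time 9
(row=2, col=2): c = -0.5033 + -0.2440i → escape time 9
(row=2, col=3): c = 0.1600 + -0.2440i → escape time 9
(row=3, col=0): c = -1.8300 + -0.3760i → escape time 3
(row=3, col=1): c = -1.1667 + -0.3760i → escape time 7
(row=3, col=2): c = -0.5033 + -0.3760i → escape time 9
(row=3, col=3): c = 0.1600 + -0.3760i → escape time 9
(row=4, col=0): c = -1.8300 + -0.5080i → escape time 3
(row=4, col=1): c = -1.1667 + -0.5080i → escape time 5
(row=4, col=2): c = -0.5033 + -0.5080i → escape time 9
(row=4, col=3): c = 0.1600 + -0.5080i → escape time 9
(row=5, col=0): c = -1.8300 + -0.6400i → escape time 2
(row=5, col=1): c = -1.1667 + -0.6400i → escape time 3
(row=5, col=2): c = -0.5033 + -0.6400i → escape time 9
(row=5, col=3): c = 0.1600 + -0.6400i → escape time 9

Answer: 8999
4999
4999
3799
3599
2399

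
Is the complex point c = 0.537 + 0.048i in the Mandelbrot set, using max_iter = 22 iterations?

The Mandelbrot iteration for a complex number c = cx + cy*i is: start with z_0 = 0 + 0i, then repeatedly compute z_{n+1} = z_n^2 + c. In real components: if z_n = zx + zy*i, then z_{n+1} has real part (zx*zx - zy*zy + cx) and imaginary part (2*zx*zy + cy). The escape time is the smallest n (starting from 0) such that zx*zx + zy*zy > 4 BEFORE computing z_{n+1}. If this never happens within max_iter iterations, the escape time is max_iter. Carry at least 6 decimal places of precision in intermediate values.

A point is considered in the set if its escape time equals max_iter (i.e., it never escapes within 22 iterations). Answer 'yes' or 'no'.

z_0 = 0 + 0i, c = 0.5370 + 0.0480i
Iter 1: z = 0.5370 + 0.0480i, |z|^2 = 0.2907
Iter 2: z = 0.8231 + 0.0996i, |z|^2 = 0.6873
Iter 3: z = 1.2045 + 0.2119i, |z|^2 = 1.4958
Iter 4: z = 1.9430 + 0.5584i, |z|^2 = 4.0870
Escaped at iteration 4

Answer: no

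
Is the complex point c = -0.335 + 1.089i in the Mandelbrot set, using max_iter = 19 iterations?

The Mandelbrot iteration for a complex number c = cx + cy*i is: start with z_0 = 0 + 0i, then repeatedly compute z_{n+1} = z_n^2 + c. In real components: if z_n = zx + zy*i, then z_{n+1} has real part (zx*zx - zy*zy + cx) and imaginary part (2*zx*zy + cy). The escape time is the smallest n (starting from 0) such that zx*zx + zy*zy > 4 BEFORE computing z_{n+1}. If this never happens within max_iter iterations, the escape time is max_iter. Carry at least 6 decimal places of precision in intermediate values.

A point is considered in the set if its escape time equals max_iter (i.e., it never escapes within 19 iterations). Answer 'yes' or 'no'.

z_0 = 0 + 0i, c = -0.3350 + 1.0890i
Iter 1: z = -0.3350 + 1.0890i, |z|^2 = 1.2981
Iter 2: z = -1.4087 + 0.3594i, |z|^2 = 2.1136
Iter 3: z = 1.5203 + 0.0765i, |z|^2 = 2.3171
Iter 4: z = 1.9704 + 1.3216i, |z|^2 = 5.6292
Escaped at iteration 4

Answer: no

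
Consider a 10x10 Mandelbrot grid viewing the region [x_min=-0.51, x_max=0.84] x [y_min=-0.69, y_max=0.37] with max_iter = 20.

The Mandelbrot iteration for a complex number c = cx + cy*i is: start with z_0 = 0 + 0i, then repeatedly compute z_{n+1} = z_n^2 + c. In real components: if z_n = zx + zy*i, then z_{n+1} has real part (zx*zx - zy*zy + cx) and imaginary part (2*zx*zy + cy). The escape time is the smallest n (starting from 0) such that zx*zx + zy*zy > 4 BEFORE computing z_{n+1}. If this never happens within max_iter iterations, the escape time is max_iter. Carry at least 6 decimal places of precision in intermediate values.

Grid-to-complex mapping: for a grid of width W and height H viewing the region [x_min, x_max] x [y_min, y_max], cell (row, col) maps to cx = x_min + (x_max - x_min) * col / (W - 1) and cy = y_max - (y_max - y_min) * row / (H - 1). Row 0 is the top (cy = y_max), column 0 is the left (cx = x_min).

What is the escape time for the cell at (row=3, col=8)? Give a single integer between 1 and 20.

Answer: 3

Derivation:
z_0 = 0 + 0i, c = 0.6900 + 0.0167i
Iter 1: z = 0.6900 + 0.0167i, |z|^2 = 0.4764
Iter 2: z = 1.1658 + 0.0397i, |z|^2 = 1.3607
Iter 3: z = 2.0476 + 0.1092i, |z|^2 = 4.2044
Escaped at iteration 3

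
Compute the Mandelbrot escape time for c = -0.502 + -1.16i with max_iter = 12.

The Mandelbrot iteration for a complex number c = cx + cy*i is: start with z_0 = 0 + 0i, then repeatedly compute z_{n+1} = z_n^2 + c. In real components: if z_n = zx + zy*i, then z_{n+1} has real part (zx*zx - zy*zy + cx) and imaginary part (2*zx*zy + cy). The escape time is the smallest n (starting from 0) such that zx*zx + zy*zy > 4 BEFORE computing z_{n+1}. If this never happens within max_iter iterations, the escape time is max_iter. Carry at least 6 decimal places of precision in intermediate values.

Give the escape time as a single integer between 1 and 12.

z_0 = 0 + 0i, c = -0.5020 + -1.1600i
Iter 1: z = -0.5020 + -1.1600i, |z|^2 = 1.5976
Iter 2: z = -1.5956 + 0.0046i, |z|^2 = 2.5459
Iter 3: z = 2.0439 + -1.1748i, |z|^2 = 5.5577
Escaped at iteration 3

Answer: 3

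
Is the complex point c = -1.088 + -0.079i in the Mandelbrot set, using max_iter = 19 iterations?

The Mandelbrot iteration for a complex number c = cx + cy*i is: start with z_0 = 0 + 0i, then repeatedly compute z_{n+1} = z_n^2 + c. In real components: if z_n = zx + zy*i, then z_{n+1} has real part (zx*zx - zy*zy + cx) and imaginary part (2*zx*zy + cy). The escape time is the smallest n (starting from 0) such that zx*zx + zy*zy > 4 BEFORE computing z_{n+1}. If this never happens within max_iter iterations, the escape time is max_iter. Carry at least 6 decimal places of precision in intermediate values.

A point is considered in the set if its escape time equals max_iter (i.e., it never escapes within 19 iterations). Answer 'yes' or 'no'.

z_0 = 0 + 0i, c = -1.0880 + -0.0790i
Iter 1: z = -1.0880 + -0.0790i, |z|^2 = 1.1900
Iter 2: z = 0.0895 + 0.0929i, |z|^2 = 0.0166
Iter 3: z = -1.0886 + -0.0624i, |z|^2 = 1.1890
Iter 4: z = 0.0932 + 0.0568i, |z|^2 = 0.0119
Iter 5: z = -1.0825 + -0.0684i, |z|^2 = 1.1766
Iter 6: z = 0.0792 + 0.0691i, |z|^2 = 0.0111
Iter 7: z = -1.0865 + -0.0681i, |z|^2 = 1.1851
Iter 8: z = 0.0879 + 0.0689i, |z|^2 = 0.0125
Iter 9: z = -1.0850 + -0.0669i, |z|^2 = 1.1818
Iter 10: z = 0.0848 + 0.0662i, |z|^2 = 0.0116
Iter 11: z = -1.0852 + -0.0678i, |z|^2 = 1.1822
Iter 12: z = 0.0850 + 0.0681i, |z|^2 = 0.0119
Iter 13: z = -1.0854 + -0.0674i, |z|^2 = 1.1827
Iter 14: z = 0.0856 + 0.0674i, |z|^2 = 0.0119
Iter 15: z = -1.0852 + -0.0675i, |z|^2 = 1.1822
Iter 16: z = 0.0851 + 0.0674i, |z|^2 = 0.0118
Iter 17: z = -1.0853 + -0.0675i, |z|^2 = 1.1824
Iter 18: z = 0.0853 + 0.0675i, |z|^2 = 0.0118
Did not escape in 19 iterations → in set

Answer: yes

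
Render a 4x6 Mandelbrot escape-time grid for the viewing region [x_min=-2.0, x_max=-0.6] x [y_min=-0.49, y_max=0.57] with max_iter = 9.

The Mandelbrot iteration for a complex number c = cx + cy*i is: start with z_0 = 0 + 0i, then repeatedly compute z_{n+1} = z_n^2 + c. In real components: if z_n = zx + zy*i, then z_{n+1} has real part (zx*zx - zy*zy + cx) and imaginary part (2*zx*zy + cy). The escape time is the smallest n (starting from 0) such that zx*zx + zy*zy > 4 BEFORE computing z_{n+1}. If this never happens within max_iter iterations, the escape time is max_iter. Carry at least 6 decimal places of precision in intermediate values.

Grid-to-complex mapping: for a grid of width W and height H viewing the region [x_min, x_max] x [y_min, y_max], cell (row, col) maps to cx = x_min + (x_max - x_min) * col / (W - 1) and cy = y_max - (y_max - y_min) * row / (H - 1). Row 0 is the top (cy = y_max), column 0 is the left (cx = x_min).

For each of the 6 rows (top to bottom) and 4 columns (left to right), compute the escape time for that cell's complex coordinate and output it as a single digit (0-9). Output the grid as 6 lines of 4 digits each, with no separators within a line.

Answer: 1359
1499
1699
1799
1599
1359

Derivation:
(row=0, col=0): c = -2.0000 + 0.5700i → escape time 1
(row=0, col=1): c = -1.5333 + 0.5700i → escape time 3
(row=0, col=2): c = -1.0667 + 0.5700i → escape time 5
(row=0, col=3): c = -0.6000 + 0.5700i → escape time 9
(row=1, col=0): c = -2.0000 + 0.3580i → escape time 1
(row=1, col=1): c = -1.5333 + 0.3580i → escape time 4
(row=1, col=2): c = -1.0667 + 0.3580i → escape time 9
(row=1, col=3): c = -0.6000 + 0.3580i → escape time 9
(row=2, col=0): c = -2.0000 + 0.1460i → escape time 1
(row=2, col=1): c = -1.5333 + 0.1460i → escape time 6
(row=2, col=2): c = -1.0667 + 0.1460i → escape time 9
(row=2, col=3): c = -0.6000 + 0.1460i → escape time 9
(row=3, col=0): c = -2.0000 + -0.0660i → escape time 1
(row=3, col=1): c = -1.5333 + -0.0660i → escape time 7
(row=3, col=2): c = -1.0667 + -0.0660i → escape time 9
(row=3, col=3): c = -0.6000 + -0.0660i → escape time 9
(row=4, col=0): c = -2.0000 + -0.2780i → escape time 1
(row=4, col=1): c = -1.5333 + -0.2780i → escape time 5
(row=4, col=2): c = -1.0667 + -0.2780i → escape time 9
(row=4, col=3): c = -0.6000 + -0.2780i → escape time 9
(row=5, col=0): c = -2.0000 + -0.4900i → escape time 1
(row=5, col=1): c = -1.5333 + -0.4900i → escape time 3
(row=5, col=2): c = -1.0667 + -0.4900i → escape time 5
(row=5, col=3): c = -0.6000 + -0.4900i → escape time 9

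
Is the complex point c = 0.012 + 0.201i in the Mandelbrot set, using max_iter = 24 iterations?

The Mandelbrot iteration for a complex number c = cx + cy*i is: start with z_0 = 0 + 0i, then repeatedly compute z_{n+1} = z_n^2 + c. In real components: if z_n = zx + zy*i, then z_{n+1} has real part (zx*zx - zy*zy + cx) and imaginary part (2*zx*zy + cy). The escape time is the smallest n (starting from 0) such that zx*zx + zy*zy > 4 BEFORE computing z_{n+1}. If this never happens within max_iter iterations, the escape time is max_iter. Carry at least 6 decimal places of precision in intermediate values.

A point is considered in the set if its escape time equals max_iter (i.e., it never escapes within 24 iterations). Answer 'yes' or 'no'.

z_0 = 0 + 0i, c = 0.0120 + 0.2010i
Iter 1: z = 0.0120 + 0.2010i, |z|^2 = 0.0405
Iter 2: z = -0.0283 + 0.2058i, |z|^2 = 0.0432
Iter 3: z = -0.0296 + 0.1894i, |z|^2 = 0.0367
Iter 4: z = -0.0230 + 0.1898i, |z|^2 = 0.0366
Iter 5: z = -0.0235 + 0.1923i, |z|^2 = 0.0375
Iter 6: z = -0.0244 + 0.1920i, |z|^2 = 0.0374
Iter 7: z = -0.0243 + 0.1916i, |z|^2 = 0.0373
Iter 8: z = -0.0241 + 0.1917i, |z|^2 = 0.0373
Iter 9: z = -0.0242 + 0.1917i, |z|^2 = 0.0374
Iter 10: z = -0.0242 + 0.1917i, |z|^2 = 0.0373
Iter 11: z = -0.0242 + 0.1917i, |z|^2 = 0.0373
Iter 12: z = -0.0242 + 0.1917i, |z|^2 = 0.0373
Iter 13: z = -0.0242 + 0.1917i, |z|^2 = 0.0373
Iter 14: z = -0.0242 + 0.1917i, |z|^2 = 0.0373
Iter 15: z = -0.0242 + 0.1917i, |z|^2 = 0.0373
Iter 16: z = -0.0242 + 0.1917i, |z|^2 = 0.0373
Iter 17: z = -0.0242 + 0.1917i, |z|^2 = 0.0373
Iter 18: z = -0.0242 + 0.1917i, |z|^2 = 0.0373
Iter 19: z = -0.0242 + 0.1917i, |z|^2 = 0.0373
Iter 20: z = -0.0242 + 0.1917i, |z|^2 = 0.0373
Iter 21: z = -0.0242 + 0.1917i, |z|^2 = 0.0373
Iter 22: z = -0.0242 + 0.1917i, |z|^2 = 0.0373
Iter 23: z = -0.0242 + 0.1917i, |z|^2 = 0.0373
Did not escape in 24 iterations → in set

Answer: yes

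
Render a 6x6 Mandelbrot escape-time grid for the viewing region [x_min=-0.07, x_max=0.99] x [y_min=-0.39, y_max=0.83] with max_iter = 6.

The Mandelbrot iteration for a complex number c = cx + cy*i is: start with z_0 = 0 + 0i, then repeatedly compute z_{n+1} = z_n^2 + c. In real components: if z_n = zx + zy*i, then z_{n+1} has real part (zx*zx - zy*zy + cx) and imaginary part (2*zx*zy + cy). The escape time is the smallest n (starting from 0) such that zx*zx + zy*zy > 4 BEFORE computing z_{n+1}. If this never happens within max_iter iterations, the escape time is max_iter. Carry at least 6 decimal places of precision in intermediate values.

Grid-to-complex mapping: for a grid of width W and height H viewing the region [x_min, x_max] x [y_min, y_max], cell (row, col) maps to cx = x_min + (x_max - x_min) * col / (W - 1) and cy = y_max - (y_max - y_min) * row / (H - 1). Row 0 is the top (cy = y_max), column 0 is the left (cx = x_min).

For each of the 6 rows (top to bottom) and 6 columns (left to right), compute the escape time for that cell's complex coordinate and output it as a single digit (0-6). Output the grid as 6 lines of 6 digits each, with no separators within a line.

Answer: 654322
666332
666432
666433
666433
666432

Derivation:
(row=0, col=0): c = -0.0700 + 0.8300i → escape time 6
(row=0, col=1): c = 0.1420 + 0.8300i → escape time 5
(row=0, col=2): c = 0.3540 + 0.8300i → escape time 4
(row=0, col=3): c = 0.5660 + 0.8300i → escape time 3
(row=0, col=4): c = 0.7780 + 0.8300i → escape time 2
(row=0, col=5): c = 0.9900 + 0.8300i → escape time 2
(row=1, col=0): c = -0.0700 + 0.5860i → escape time 6
(row=1, col=1): c = 0.1420 + 0.5860i → escape time 6
(row=1, col=2): c = 0.3540 + 0.5860i → escape time 6
(row=1, col=3): c = 0.5660 + 0.5860i → escape time 3
(row=1, col=4): c = 0.7780 + 0.5860i → escape time 3
(row=1, col=5): c = 0.9900 + 0.5860i → escape time 2
(row=2, col=0): c = -0.0700 + 0.3420i → escape time 6
(row=2, col=1): c = 0.1420 + 0.3420i → escape time 6
(row=2, col=2): c = 0.3540 + 0.3420i → escape time 6
(row=2, col=3): c = 0.5660 + 0.3420i → escape time 4
(row=2, col=4): c = 0.7780 + 0.3420i → escape time 3
(row=2, col=5): c = 0.9900 + 0.3420i → escape time 2
(row=3, col=0): c = -0.0700 + 0.0980i → escape time 6
(row=3, col=1): c = 0.1420 + 0.0980i → escape time 6
(row=3, col=2): c = 0.3540 + 0.0980i → escape time 6
(row=3, col=3): c = 0.5660 + 0.0980i → escape time 4
(row=3, col=4): c = 0.7780 + 0.0980i → escape time 3
(row=3, col=5): c = 0.9900 + 0.0980i → escape time 3
(row=4, col=0): c = -0.0700 + -0.1460i → escape time 6
(row=4, col=1): c = 0.1420 + -0.1460i → escape time 6
(row=4, col=2): c = 0.3540 + -0.1460i → escape time 6
(row=4, col=3): c = 0.5660 + -0.1460i → escape time 4
(row=4, col=4): c = 0.7780 + -0.1460i → escape time 3
(row=4, col=5): c = 0.9900 + -0.1460i → escape time 3
(row=5, col=0): c = -0.0700 + -0.3900i → escape time 6
(row=5, col=1): c = 0.1420 + -0.3900i → escape time 6
(row=5, col=2): c = 0.3540 + -0.3900i → escape time 6
(row=5, col=3): c = 0.5660 + -0.3900i → escape time 4
(row=5, col=4): c = 0.7780 + -0.3900i → escape time 3
(row=5, col=5): c = 0.9900 + -0.3900i → escape time 2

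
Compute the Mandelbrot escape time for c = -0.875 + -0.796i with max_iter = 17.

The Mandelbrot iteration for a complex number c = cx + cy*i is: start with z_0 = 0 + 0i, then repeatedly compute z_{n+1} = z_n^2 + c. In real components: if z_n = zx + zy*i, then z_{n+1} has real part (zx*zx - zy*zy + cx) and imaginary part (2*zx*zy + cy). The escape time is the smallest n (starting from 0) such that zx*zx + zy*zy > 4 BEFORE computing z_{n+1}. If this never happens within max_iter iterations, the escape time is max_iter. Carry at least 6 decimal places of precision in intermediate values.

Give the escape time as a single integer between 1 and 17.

z_0 = 0 + 0i, c = -0.8750 + -0.7960i
Iter 1: z = -0.8750 + -0.7960i, |z|^2 = 1.3992
Iter 2: z = -0.7430 + 0.5970i, |z|^2 = 0.9084
Iter 3: z = -0.6794 + -1.6831i, |z|^2 = 3.2945
Iter 4: z = -3.2464 + 1.4909i, |z|^2 = 12.7619
Escaped at iteration 4

Answer: 4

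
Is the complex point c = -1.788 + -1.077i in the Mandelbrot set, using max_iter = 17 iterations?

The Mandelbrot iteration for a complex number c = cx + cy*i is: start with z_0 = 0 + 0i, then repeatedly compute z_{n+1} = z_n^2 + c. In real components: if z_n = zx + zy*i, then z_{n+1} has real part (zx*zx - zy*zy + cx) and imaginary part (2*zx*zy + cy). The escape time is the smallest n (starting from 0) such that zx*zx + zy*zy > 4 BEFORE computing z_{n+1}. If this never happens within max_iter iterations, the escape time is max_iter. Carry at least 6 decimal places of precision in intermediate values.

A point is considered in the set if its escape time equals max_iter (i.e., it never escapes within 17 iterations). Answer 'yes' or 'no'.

z_0 = 0 + 0i, c = -1.7880 + -1.0770i
Iter 1: z = -1.7880 + -1.0770i, |z|^2 = 4.3569
Escaped at iteration 1

Answer: no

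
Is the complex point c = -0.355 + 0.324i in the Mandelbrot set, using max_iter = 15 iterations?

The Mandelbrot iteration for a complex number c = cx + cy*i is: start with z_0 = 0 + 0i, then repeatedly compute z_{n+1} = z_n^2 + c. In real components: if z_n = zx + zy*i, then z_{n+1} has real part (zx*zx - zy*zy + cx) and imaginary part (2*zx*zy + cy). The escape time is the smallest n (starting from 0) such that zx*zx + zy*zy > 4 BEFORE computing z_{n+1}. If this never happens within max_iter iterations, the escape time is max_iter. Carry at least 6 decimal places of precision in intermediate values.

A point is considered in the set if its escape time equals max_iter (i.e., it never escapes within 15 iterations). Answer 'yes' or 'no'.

Answer: yes

Derivation:
z_0 = 0 + 0i, c = -0.3550 + 0.3240i
Iter 1: z = -0.3550 + 0.3240i, |z|^2 = 0.2310
Iter 2: z = -0.3340 + 0.0940i, |z|^2 = 0.1204
Iter 3: z = -0.2523 + 0.2612i, |z|^2 = 0.1319
Iter 4: z = -0.3596 + 0.1922i, |z|^2 = 0.1662
Iter 5: z = -0.2626 + 0.1858i, |z|^2 = 0.1035
Iter 6: z = -0.3205 + 0.2264i, |z|^2 = 0.1540
Iter 7: z = -0.3035 + 0.1788i, |z|^2 = 0.1241
Iter 8: z = -0.2949 + 0.2154i, |z|^2 = 0.1334
Iter 9: z = -0.3145 + 0.1970i, |z|^2 = 0.1377
Iter 10: z = -0.2949 + 0.2001i, |z|^2 = 0.1270
Iter 11: z = -0.3081 + 0.2060i, |z|^2 = 0.1373
Iter 12: z = -0.3025 + 0.1971i, |z|^2 = 0.1304
Iter 13: z = -0.3023 + 0.2048i, |z|^2 = 0.1333
Iter 14: z = -0.3055 + 0.2002i, |z|^2 = 0.1334
Did not escape in 15 iterations → in set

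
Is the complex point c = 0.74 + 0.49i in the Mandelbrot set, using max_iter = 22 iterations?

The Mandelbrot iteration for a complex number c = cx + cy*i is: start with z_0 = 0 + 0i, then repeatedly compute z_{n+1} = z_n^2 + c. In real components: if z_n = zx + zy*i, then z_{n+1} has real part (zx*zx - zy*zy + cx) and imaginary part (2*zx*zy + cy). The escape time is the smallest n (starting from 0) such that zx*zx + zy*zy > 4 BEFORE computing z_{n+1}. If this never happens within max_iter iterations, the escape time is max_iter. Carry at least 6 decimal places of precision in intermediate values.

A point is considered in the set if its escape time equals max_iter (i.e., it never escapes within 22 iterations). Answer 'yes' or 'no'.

z_0 = 0 + 0i, c = 0.7400 + 0.4900i
Iter 1: z = 0.7400 + 0.4900i, |z|^2 = 0.7877
Iter 2: z = 1.0475 + 1.2152i, |z|^2 = 2.5740
Iter 3: z = 0.3605 + 3.0358i, |z|^2 = 9.3463
Escaped at iteration 3

Answer: no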